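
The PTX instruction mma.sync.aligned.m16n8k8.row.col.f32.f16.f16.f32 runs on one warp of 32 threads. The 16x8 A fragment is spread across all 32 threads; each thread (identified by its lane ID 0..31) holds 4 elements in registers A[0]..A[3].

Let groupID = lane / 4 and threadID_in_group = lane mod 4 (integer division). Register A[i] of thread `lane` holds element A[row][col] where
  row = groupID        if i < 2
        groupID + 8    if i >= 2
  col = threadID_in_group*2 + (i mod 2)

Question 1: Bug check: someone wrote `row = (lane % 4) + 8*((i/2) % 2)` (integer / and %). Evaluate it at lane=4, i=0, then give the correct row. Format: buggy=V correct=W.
buggy=0 correct=1

`(lane % 4) + 8*((i/2) % 2)`[4,0]=>0
lane 4=>4/4=1, 4 mod 4=0
i=0  r:1+0=>1  c:2·0+0=>0
row: 0 vs 1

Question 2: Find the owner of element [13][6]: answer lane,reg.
23,2

r:13=>grp=5,rB=1  c:6=>tig=3,lo=0
L=5*4+3=23  i=1*2+0=2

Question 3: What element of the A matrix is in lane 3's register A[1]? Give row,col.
L=3->g=3>>2=0, t=3&3=3
[1]->row 0+0=0  col 3·2+1=7

0,7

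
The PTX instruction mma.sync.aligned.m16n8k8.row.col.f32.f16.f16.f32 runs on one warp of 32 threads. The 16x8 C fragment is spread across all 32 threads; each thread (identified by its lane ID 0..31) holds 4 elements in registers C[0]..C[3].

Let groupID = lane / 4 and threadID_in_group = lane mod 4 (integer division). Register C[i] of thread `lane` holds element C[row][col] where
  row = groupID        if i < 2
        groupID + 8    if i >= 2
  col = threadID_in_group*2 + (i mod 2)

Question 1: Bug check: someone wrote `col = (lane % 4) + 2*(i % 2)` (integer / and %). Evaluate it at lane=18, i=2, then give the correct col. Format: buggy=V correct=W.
buggy=2 correct=4

`(lane % 4) + 2*(i % 2)`[18,2]→2
lane 18: G=4 (18/4), T=2 (18%4)
i=2: r=4+8=12, c=2*2+0=4
col: 2 vs 4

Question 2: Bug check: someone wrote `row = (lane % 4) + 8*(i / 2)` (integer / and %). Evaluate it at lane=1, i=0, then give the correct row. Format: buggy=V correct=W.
`(lane % 4) + 8*(i / 2)`[1,0]→1
L=1→G=1>>2=0, T=1&3=1
[0]→row 0+0=0  col 1·2+0=2
row: 1 vs 0

buggy=1 correct=0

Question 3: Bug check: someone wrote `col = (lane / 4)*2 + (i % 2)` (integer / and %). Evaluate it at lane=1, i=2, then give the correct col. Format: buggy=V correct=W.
buggy=0 correct=2

`(lane / 4)*2 + (i % 2)`[1,2]=>0
1: grp=0,tig=1
[2] (0+8,1*2+0) = (8,2)
col: 0 vs 2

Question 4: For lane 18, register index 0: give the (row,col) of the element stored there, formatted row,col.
4,4

lane 18: gid=4 (18/4), tid=2 (18%4)
i=0: r=4+0=4, c=2*2+0=4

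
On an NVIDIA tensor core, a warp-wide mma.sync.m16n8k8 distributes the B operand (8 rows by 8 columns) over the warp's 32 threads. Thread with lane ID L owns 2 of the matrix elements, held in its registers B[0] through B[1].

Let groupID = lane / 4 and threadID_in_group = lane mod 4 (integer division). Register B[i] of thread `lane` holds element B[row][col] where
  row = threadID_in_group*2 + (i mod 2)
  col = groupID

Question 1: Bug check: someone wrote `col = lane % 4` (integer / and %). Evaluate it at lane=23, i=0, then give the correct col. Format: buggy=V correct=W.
buggy=3 correct=5

`lane % 4`[23,0]=>3
lane 23: grp=5 (23/4), tig=3 (23%4)
i=0: r=3*2+0=6, c=grp=5
col: 3 vs 5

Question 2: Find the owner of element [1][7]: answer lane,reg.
28,1

c=7->g=7  r=1->t=0,b0=1
L=7*4+0=28  i=1=1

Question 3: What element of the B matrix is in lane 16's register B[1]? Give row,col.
1,4

lane 16: grp=4 (16/4), tig=0 (16%4)
i=1: r=0*2+1=1, c=grp=4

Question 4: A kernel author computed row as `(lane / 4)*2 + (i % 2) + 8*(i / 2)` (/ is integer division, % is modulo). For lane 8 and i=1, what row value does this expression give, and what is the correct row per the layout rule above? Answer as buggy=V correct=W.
`(lane / 4)*2 + (i % 2) + 8*(i / 2)`[8,1]=>5
8: grp=2,tig=0
[1] (0*2+1,2) = (1,2)
row: 5 vs 1

buggy=5 correct=1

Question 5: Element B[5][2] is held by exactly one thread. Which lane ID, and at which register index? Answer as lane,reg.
10,1

c=2⇒gr=2  r=5⇒th=2,odd=1
L=2*4+2=10  i=1=1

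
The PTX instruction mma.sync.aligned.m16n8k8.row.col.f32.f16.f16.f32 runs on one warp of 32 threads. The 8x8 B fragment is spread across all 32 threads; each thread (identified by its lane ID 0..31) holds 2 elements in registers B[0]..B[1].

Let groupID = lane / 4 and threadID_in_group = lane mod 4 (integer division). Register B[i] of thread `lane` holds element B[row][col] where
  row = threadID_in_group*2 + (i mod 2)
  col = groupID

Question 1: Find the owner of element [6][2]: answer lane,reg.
11,0

c=2→G=2  r=6→T=3,p=0
L=2*4+3=11  i=0=0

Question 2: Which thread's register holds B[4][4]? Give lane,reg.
18,0

c=4->g=4  r=4->t=2,b0=0
L=4*4+2=18  i=0=0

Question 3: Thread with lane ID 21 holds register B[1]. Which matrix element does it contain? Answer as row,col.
lane 21: gid=5 (21/4), tid=1 (21%4)
i=1: r=1*2+1=3, c=gid=5

3,5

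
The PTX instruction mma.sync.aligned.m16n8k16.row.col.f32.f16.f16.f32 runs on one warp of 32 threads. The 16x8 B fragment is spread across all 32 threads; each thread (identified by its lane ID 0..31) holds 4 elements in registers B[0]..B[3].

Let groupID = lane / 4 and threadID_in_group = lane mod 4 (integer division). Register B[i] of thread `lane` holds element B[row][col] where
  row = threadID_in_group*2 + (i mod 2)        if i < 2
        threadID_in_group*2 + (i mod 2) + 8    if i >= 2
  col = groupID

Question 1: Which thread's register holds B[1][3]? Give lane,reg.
c=3⇒gr=3  r=1⇒Rb=0,th=0,odd=1
L=3*4+0=12  i=0*2+1=1

12,1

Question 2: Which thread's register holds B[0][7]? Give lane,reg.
28,0

c:7=>grp=7  r:0=>rB=0,tig=0,lo=0
L=7*4+0=28  i=0*2+0=0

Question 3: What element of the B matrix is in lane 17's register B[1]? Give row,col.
lane 17->17/4=4, 17 mod 4=1
i=1  r:2·1+1+0->3  c:4

3,4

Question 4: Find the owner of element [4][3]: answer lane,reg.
14,0

c:3=>grp=3  r:4=>rB=0,tig=2,lo=0
L=3*4+2=14  i=0*2+0=0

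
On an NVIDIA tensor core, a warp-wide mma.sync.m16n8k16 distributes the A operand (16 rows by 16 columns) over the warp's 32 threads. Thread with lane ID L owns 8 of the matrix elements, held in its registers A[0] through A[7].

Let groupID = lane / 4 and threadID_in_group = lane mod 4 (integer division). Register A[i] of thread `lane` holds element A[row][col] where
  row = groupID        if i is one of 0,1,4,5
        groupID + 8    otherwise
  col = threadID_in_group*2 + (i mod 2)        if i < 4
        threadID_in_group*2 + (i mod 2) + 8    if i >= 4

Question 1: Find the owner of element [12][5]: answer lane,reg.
18,3

r: 12->gid=4,r8=1  c: 5->c8=0,tid=2,i&1=1
L=4*4+2=18  i=0*4+1*2+1=3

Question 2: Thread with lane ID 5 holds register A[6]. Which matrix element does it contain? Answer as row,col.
lane 5: gid=1 (5/4), tid=1 (5%4)
i=6: r=1+8=9, c=1*2+0+8=10

9,10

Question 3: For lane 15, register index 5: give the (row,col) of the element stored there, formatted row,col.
15: gid=3,tid=3
[5] (3+0,3*2+1+8) = (3,15)

3,15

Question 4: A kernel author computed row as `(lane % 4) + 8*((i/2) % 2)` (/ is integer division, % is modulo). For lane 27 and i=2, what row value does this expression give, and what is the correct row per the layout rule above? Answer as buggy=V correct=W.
buggy=11 correct=14

`(lane % 4) + 8*((i/2) % 2)`[27,2]->11
lane 27->27/4=6, 27 mod 4=3
i=2  r:6+8->14  c:2·3+0+0->6
row: 11 vs 14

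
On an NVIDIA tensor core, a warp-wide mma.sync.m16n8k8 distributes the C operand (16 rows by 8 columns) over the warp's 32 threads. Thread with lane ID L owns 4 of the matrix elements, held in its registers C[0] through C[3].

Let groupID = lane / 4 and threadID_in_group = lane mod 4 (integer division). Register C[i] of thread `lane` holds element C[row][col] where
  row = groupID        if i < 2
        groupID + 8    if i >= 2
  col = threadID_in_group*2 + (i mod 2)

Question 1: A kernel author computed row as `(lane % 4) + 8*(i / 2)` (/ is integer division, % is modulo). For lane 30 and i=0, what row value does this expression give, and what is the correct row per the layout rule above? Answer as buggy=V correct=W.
buggy=2 correct=7

`(lane % 4) + 8*(i / 2)`[30,0]→2
30: G=7,T=2
[0] (7+0,2*2+0) = (7,4)
row: 2 vs 7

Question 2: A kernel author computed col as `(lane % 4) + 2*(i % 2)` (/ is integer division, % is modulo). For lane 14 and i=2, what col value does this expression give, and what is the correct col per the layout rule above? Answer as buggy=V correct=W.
buggy=2 correct=4

`(lane % 4) + 2*(i % 2)`[14,2]⇒2
14: gr=3,th=2
[2] (3+8,2*2+0) = (11,4)
col: 2 vs 4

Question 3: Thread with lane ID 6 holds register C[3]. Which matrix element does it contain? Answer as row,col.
6: gid=1,tid=2
[3] (1+8,2*2+1) = (9,5)

9,5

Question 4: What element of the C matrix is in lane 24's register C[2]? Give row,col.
lane 24: gid=6 (24/4), tid=0 (24%4)
i=2: r=6+8=14, c=0*2+0=0

14,0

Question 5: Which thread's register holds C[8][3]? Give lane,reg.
1,3

r=8⇒gr=0,Rb=1  c=3⇒th=1,odd=1
L=0*4+1=1  i=1*2+1=3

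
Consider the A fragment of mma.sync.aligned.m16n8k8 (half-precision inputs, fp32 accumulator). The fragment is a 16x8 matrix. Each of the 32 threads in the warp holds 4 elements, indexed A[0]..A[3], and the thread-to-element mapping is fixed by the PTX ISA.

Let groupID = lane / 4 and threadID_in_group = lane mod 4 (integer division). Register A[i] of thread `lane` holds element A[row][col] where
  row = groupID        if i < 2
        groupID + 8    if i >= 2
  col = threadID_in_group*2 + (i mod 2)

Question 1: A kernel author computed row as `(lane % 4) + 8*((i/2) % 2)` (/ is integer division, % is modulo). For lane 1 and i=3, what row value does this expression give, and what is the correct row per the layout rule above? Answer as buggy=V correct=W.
buggy=9 correct=8

`(lane % 4) + 8*((i/2) % 2)`[1,3]⇒9
1: gr=0,th=1
[3] (0+8,1*2+1) = (8,3)
row: 9 vs 8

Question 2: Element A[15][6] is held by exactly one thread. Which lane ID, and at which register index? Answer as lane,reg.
r:15=>grp=7,rB=1  c:6=>tig=3,lo=0
L=7*4+3=31  i=1*2+0=2

31,2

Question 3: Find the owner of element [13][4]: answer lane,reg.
r=13->g=5,rb=1  c=4->t=2,b0=0
L=5*4+2=22  i=1*2+0=2

22,2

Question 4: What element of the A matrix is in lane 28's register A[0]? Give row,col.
L=28->gid=28>>2=7, tid=28&3=0
[0]->row 7+0=7  col 0·2+0=0

7,0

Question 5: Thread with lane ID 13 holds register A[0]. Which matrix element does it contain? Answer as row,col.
lane 13: gr=3 (13/4), th=1 (13%4)
i=0: r=3+0=3, c=1*2+0=2

3,2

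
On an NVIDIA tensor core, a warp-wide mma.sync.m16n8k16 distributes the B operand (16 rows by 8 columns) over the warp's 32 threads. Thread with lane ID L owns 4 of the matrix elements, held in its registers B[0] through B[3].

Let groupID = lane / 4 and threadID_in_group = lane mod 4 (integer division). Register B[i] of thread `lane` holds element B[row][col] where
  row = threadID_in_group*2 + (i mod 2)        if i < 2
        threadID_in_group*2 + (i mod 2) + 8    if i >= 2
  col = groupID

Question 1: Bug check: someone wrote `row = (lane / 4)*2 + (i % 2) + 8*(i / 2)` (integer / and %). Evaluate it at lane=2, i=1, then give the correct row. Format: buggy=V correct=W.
`(lane / 4)*2 + (i % 2) + 8*(i / 2)`[2,1]=>1
lane 2: grp=0 (2/4), tig=2 (2%4)
i=1: r=2*2+1+0=5, c=grp=0
row: 1 vs 5

buggy=1 correct=5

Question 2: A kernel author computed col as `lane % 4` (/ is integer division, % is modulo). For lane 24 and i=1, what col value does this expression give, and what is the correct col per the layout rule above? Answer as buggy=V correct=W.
`lane % 4`[24,1]=>0
lane 24: grp=6 (24/4), tig=0 (24%4)
i=1: r=0*2+1+0=1, c=grp=6
col: 0 vs 6

buggy=0 correct=6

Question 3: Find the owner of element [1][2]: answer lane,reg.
8,1

c=2⇒gr=2  r=1⇒Rb=0,th=0,odd=1
L=2*4+0=8  i=0*2+1=1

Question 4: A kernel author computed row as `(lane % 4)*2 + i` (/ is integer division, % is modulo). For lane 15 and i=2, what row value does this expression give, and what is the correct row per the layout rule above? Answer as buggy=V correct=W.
buggy=8 correct=14

`(lane % 4)*2 + i`[15,2]⇒8
15: gr=3,th=3
[2] (3*2+0+8,3) = (14,3)
row: 8 vs 14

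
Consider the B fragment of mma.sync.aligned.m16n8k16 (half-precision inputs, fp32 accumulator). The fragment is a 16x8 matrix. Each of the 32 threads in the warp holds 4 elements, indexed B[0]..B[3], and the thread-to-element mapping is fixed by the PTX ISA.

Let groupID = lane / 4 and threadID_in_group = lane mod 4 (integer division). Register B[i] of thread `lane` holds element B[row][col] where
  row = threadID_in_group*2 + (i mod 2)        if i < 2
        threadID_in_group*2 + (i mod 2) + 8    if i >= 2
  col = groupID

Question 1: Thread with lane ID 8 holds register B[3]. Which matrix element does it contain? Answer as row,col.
8: g=2,t=0
[3] (0*2+1+8,2) = (9,2)

9,2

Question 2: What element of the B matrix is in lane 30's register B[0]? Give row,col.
lane 30: gid=7 (30/4), tid=2 (30%4)
i=0: r=2*2+0+0=4, c=gid=7

4,7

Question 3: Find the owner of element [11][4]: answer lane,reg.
c=4→G=4  r=11→rhi=1,T=1,p=1
L=4*4+1=17  i=1*2+1=3

17,3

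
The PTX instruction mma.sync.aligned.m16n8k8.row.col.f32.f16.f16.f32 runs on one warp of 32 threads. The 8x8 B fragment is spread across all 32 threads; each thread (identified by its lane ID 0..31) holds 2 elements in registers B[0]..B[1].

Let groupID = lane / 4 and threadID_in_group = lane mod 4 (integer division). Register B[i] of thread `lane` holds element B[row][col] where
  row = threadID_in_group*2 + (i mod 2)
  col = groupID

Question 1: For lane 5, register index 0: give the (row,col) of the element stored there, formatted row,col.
2,1

lane 5->5/4=1, 5 mod 4=1
i=0  r:2·1+0->2  c:1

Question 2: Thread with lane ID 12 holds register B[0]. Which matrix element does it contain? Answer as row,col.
0,3

lane 12=>12/4=3, 12 mod 4=0
i=0  r:2·0+0=>0  c:3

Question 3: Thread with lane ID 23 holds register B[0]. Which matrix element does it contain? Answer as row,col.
lane 23=>23/4=5, 23 mod 4=3
i=0  r:2·3+0=>6  c:5

6,5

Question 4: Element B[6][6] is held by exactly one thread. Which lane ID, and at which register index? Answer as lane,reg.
c=6⇒gr=6  r=6⇒th=3,odd=0
L=6*4+3=27  i=0=0

27,0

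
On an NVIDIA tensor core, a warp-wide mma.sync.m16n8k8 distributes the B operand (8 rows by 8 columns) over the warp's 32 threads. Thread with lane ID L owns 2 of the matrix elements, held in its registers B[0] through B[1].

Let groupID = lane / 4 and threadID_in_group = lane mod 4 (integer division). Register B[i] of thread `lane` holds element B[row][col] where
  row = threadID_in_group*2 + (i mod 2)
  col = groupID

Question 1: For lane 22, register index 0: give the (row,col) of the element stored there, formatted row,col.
lane 22->22/4=5, 22 mod 4=2
i=0  r:2·2+0->4  c:5

4,5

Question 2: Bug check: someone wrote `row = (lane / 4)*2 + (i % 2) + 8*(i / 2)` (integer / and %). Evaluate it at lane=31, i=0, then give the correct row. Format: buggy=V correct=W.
buggy=14 correct=6

`(lane / 4)*2 + (i % 2) + 8*(i / 2)`[31,0]->14
lane 31: g=7 (31/4), t=3 (31%4)
i=0: r=3*2+0=6, c=g=7
row: 14 vs 6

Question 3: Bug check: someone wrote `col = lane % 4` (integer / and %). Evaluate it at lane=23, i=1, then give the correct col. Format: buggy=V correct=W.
`lane % 4`[23,1]->3
L=23->gid=23>>2=5, tid=23&3=3
[1]->row 3·2+1=7  col gid=5
col: 3 vs 5

buggy=3 correct=5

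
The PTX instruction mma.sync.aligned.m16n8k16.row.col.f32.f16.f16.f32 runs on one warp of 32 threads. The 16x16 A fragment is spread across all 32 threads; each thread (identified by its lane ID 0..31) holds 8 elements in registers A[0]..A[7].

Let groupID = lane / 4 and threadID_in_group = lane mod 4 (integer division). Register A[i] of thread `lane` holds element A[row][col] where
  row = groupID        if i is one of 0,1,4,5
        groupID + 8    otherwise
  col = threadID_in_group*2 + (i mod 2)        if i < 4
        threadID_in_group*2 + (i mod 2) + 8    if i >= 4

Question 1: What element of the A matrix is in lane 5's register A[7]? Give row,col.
9,11

lane 5⇒5/4=1, 5 mod 4=1
i=7  r:1+8⇒9  c:2·1+1+8⇒11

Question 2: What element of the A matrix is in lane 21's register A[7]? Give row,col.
13,11

L=21->gid=21>>2=5, tid=21&3=1
[7]->row 5+8=13  col 1·2+1+8=11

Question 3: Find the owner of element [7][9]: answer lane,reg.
28,5

r:7=>grp=7,rB=0  c:9=>cB=1,tig=0,lo=1
L=7*4+0=28  i=1*4+0*2+1=5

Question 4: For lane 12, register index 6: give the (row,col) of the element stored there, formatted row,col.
11,8

12: g=3,t=0
[6] (3+8,0*2+0+8) = (11,8)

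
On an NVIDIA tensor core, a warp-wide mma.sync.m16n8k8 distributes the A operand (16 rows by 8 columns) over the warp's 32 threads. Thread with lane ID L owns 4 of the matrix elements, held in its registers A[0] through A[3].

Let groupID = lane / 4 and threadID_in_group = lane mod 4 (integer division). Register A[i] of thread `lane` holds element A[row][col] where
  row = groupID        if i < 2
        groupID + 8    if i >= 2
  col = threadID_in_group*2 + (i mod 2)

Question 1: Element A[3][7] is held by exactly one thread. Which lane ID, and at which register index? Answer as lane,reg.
r=3->g=3,rb=0  c=7->t=3,b0=1
L=3*4+3=15  i=0*2+1=1

15,1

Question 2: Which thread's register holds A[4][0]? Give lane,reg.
16,0

r: 4->gid=4,r8=0  c: 0->tid=0,i&1=0
L=4*4+0=16  i=0*2+0=0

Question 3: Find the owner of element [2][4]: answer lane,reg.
10,0

r=2⇒gr=2,Rb=0  c=4⇒th=2,odd=0
L=2*4+2=10  i=0*2+0=0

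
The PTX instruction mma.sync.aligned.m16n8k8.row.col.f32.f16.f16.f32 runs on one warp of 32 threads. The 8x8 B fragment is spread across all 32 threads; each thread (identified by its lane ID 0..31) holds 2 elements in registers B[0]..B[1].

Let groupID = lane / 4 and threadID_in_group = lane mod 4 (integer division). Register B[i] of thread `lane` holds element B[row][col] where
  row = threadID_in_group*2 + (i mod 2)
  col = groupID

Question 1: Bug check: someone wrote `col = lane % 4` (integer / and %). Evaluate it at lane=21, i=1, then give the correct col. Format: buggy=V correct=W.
`lane % 4`[21,1]=>1
L=21=>grp=21>>2=5, tig=21&3=1
[1]=>row 1·2+1=3  col grp=5
col: 1 vs 5

buggy=1 correct=5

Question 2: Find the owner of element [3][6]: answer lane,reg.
c:6=>grp=6  r:3=>tig=1,lo=1
L=6*4+1=25  i=1=1

25,1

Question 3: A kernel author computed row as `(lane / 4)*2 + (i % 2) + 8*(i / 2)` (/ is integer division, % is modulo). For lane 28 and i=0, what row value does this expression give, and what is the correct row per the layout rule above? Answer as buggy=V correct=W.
buggy=14 correct=0

`(lane / 4)*2 + (i % 2) + 8*(i / 2)`[28,0]->14
28: g=7,t=0
[0] (0*2+0,7) = (0,7)
row: 14 vs 0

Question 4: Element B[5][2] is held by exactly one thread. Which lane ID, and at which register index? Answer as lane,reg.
10,1

c: 2->gid=2  r: 5->tid=2,i&1=1
L=2*4+2=10  i=1=1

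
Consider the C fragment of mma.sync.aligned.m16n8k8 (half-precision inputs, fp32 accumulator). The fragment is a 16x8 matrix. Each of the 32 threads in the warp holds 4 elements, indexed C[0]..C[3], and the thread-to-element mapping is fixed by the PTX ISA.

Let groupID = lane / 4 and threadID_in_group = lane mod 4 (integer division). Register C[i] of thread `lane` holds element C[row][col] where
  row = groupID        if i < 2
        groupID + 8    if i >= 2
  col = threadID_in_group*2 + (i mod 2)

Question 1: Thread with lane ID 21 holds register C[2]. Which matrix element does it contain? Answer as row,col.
13,2

L=21->gid=21>>2=5, tid=21&3=1
[2]->row 5+8=13  col 1·2+0=2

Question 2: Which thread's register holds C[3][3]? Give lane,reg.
13,1

r=3->g=3,rb=0  c=3->t=1,b0=1
L=3*4+1=13  i=0*2+1=1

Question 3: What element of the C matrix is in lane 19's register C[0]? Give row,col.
lane 19: g=4 (19/4), t=3 (19%4)
i=0: r=4+0=4, c=3*2+0=6

4,6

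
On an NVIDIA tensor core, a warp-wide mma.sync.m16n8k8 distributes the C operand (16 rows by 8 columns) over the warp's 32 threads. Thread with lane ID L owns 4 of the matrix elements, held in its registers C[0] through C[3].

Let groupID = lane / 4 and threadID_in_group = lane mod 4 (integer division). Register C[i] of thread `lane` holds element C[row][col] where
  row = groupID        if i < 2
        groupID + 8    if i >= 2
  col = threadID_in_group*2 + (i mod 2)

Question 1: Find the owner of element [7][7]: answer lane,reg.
31,1

r=7→G=7,rhi=0  c=7→T=3,p=1
L=7*4+3=31  i=0*2+1=1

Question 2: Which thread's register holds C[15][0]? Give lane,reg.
r=15⇒gr=7,Rb=1  c=0⇒th=0,odd=0
L=7*4+0=28  i=1*2+0=2

28,2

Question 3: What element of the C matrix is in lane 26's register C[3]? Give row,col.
14,5

L=26→G=26>>2=6, T=26&3=2
[3]→row 6+8=14  col 2·2+1=5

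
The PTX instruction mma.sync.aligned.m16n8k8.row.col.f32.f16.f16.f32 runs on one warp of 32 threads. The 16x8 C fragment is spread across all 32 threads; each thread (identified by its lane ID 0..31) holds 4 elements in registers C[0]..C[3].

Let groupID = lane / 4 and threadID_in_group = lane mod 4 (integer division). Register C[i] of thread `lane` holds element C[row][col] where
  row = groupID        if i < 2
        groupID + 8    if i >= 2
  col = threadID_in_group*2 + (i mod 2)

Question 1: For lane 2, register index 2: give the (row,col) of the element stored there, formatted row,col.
8,4

lane 2: G=0 (2/4), T=2 (2%4)
i=2: r=0+8=8, c=2*2+0=4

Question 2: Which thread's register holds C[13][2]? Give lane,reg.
21,2

r:13=>grp=5,rB=1  c:2=>tig=1,lo=0
L=5*4+1=21  i=1*2+0=2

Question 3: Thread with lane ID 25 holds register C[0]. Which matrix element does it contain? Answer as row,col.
25: gr=6,th=1
[0] (6+0,1*2+0) = (6,2)

6,2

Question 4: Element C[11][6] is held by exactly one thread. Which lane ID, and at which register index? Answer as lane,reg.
r=11→G=3,rhi=1  c=6→T=3,p=0
L=3*4+3=15  i=1*2+0=2

15,2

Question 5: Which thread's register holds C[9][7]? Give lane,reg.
7,3

r:9=>grp=1,rB=1  c:7=>tig=3,lo=1
L=1*4+3=7  i=1*2+1=3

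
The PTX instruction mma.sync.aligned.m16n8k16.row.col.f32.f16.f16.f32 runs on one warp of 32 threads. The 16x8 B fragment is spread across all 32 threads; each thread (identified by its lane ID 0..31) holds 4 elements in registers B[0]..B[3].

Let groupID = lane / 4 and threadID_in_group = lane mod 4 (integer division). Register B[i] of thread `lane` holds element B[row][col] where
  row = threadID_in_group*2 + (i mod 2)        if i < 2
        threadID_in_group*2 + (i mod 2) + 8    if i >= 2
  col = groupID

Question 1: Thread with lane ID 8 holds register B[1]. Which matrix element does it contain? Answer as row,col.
lane 8: grp=2 (8/4), tig=0 (8%4)
i=1: r=0*2+1+0=1, c=grp=2

1,2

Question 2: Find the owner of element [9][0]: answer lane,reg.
c=0⇒gr=0  r=9⇒Rb=1,th=0,odd=1
L=0*4+0=0  i=1*2+1=3

0,3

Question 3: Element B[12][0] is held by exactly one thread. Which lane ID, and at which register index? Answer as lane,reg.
c=0->g=0  r=12->rb=1,t=2,b0=0
L=0*4+2=2  i=1*2+0=2

2,2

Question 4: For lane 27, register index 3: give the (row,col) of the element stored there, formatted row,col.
27: G=6,T=3
[3] (3*2+1+8,6) = (15,6)

15,6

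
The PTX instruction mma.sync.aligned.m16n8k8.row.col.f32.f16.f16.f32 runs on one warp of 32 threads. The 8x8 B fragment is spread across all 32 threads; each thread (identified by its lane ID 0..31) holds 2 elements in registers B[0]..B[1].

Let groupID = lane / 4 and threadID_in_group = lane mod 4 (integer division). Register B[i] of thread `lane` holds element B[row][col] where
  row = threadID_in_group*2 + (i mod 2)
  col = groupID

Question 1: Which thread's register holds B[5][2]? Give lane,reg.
10,1

c=2⇒gr=2  r=5⇒th=2,odd=1
L=2*4+2=10  i=1=1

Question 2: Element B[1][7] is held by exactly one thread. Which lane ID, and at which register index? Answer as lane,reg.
c: 7->gid=7  r: 1->tid=0,i&1=1
L=7*4+0=28  i=1=1

28,1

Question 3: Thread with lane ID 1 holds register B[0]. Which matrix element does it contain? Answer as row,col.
2,0

lane 1: G=0 (1/4), T=1 (1%4)
i=0: r=1*2+0=2, c=G=0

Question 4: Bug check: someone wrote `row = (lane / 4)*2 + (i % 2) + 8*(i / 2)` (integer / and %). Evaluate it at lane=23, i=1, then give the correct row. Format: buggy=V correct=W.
`(lane / 4)*2 + (i % 2) + 8*(i / 2)`[23,1]=>11
L=23=>grp=23>>2=5, tig=23&3=3
[1]=>row 3·2+1=7  col grp=5
row: 11 vs 7

buggy=11 correct=7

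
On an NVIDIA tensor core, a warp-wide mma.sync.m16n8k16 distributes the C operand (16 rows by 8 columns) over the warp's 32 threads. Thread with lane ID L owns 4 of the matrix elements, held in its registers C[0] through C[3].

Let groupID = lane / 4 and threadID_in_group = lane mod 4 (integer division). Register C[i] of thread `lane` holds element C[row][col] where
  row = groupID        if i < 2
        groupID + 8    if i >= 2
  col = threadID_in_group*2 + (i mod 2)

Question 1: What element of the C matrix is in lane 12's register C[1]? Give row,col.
3,1

lane 12: gr=3 (12/4), th=0 (12%4)
i=1: r=3+0=3, c=0*2+1=1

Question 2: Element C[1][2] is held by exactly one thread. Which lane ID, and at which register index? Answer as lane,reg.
5,0

r=1->g=1,rb=0  c=2->t=1,b0=0
L=1*4+1=5  i=0*2+0=0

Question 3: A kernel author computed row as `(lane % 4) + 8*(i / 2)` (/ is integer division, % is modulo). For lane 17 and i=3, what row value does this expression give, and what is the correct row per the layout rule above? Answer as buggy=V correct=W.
`(lane % 4) + 8*(i / 2)`[17,3]->9
L=17->g=17>>2=4, t=17&3=1
[3]->row 4+8=12  col 1·2+1=3
row: 9 vs 12

buggy=9 correct=12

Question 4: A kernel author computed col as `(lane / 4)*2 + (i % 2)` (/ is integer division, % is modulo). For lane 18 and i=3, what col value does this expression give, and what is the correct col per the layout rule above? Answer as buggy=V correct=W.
buggy=9 correct=5

`(lane / 4)*2 + (i % 2)`[18,3]=>9
L=18=>grp=18>>2=4, tig=18&3=2
[3]=>row 4+8=12  col 2·2+1=5
col: 9 vs 5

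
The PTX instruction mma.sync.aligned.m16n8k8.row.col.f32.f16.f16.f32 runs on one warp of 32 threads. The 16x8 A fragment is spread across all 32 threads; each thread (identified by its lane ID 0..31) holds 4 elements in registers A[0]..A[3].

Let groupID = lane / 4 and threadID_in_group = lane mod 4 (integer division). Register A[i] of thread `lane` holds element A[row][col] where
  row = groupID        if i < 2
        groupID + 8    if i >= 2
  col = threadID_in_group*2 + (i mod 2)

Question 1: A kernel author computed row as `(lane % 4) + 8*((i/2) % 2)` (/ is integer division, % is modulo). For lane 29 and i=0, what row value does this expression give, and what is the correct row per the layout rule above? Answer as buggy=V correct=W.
`(lane % 4) + 8*((i/2) % 2)`[29,0]->1
29: g=7,t=1
[0] (7+0,1*2+0) = (7,2)
row: 1 vs 7

buggy=1 correct=7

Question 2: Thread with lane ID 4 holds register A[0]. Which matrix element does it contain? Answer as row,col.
1,0

lane 4->4/4=1, 4 mod 4=0
i=0  r:1+0->1  c:2·0+0->0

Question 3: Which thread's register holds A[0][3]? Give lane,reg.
r=0->g=0,rb=0  c=3->t=1,b0=1
L=0*4+1=1  i=0*2+1=1

1,1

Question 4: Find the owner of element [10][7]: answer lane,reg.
11,3

r=10→G=2,rhi=1  c=7→T=3,p=1
L=2*4+3=11  i=1*2+1=3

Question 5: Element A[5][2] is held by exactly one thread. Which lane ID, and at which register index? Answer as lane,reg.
21,0

r=5->g=5,rb=0  c=2->t=1,b0=0
L=5*4+1=21  i=0*2+0=0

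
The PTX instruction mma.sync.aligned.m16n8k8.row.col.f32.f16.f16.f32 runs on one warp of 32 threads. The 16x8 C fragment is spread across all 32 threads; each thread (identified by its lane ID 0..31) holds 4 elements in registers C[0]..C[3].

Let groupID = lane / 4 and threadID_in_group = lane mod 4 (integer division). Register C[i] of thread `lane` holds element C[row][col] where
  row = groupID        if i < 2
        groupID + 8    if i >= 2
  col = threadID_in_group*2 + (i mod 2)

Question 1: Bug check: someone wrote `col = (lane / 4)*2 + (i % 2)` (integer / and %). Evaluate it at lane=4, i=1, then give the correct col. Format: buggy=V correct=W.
buggy=3 correct=1

`(lane / 4)*2 + (i % 2)`[4,1]->3
L=4->gid=4>>2=1, tid=4&3=0
[1]->row 1+0=1  col 0·2+1=1
col: 3 vs 1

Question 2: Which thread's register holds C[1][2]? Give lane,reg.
r=1->g=1,rb=0  c=2->t=1,b0=0
L=1*4+1=5  i=0*2+0=0

5,0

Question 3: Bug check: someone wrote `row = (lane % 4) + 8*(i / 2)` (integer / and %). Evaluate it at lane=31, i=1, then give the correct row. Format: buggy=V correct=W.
buggy=3 correct=7

`(lane % 4) + 8*(i / 2)`[31,1]⇒3
L=31⇒gr=31>>2=7, th=31&3=3
[1]⇒row 7+0=7  col 3·2+1=7
row: 3 vs 7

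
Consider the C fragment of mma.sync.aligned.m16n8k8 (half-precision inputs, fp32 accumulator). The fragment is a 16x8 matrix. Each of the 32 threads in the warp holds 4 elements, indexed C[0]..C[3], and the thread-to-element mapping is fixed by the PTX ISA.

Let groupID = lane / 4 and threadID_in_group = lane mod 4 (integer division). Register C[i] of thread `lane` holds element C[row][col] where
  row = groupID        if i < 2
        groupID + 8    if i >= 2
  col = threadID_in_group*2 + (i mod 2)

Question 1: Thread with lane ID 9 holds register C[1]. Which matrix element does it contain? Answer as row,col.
lane 9: gid=2 (9/4), tid=1 (9%4)
i=1: r=2+0=2, c=1*2+1=3

2,3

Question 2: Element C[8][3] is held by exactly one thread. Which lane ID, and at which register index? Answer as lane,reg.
1,3

r:8=>grp=0,rB=1  c:3=>tig=1,lo=1
L=0*4+1=1  i=1*2+1=3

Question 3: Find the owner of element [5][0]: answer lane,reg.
r: 5->gid=5,r8=0  c: 0->tid=0,i&1=0
L=5*4+0=20  i=0*2+0=0

20,0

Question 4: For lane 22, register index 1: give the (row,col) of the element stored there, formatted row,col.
22: gid=5,tid=2
[1] (5+0,2*2+1) = (5,5)

5,5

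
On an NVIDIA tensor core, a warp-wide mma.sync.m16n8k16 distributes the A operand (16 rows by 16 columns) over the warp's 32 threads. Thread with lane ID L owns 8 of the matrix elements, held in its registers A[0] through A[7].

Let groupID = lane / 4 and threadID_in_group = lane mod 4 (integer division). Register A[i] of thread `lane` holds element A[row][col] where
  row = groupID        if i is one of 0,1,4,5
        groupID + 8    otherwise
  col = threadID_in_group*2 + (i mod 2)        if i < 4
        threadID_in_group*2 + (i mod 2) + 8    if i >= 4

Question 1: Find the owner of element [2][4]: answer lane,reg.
10,0

r=2->g=2,rb=0  c=4->cb=0,t=2,b0=0
L=2*4+2=10  i=0*4+0*2+0=0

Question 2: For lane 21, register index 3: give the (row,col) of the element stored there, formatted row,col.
lane 21->21/4=5, 21 mod 4=1
i=3  r:5+8->13  c:2·1+1+0->3

13,3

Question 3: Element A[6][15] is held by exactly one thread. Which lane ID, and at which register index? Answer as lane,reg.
r: 6->gid=6,r8=0  c: 15->c8=1,tid=3,i&1=1
L=6*4+3=27  i=1*4+0*2+1=5

27,5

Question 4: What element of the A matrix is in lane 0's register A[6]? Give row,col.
8,8

L=0→G=0>>2=0, T=0&3=0
[6]→row 0+8=8  col 0·2+0+8=8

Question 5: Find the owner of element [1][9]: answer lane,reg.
r: 1->gid=1,r8=0  c: 9->c8=1,tid=0,i&1=1
L=1*4+0=4  i=1*4+0*2+1=5

4,5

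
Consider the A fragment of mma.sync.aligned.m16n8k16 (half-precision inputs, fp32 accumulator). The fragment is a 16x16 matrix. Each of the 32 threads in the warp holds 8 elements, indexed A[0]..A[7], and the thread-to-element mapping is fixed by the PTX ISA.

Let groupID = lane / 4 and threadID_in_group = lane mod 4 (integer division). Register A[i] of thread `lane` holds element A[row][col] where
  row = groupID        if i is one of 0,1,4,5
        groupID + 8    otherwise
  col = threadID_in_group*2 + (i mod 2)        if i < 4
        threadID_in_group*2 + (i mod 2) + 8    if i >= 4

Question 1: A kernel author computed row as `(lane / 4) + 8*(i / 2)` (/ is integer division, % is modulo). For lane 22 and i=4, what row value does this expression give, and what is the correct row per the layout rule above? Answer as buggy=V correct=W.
`(lane / 4) + 8*(i / 2)`[22,4]→21
L=22→G=22>>2=5, T=22&3=2
[4]→row 5+0=5  col 2·2+0+8=12
row: 21 vs 5

buggy=21 correct=5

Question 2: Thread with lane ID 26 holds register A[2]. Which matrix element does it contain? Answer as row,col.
14,4

26: grp=6,tig=2
[2] (6+8,2*2+0+0) = (14,4)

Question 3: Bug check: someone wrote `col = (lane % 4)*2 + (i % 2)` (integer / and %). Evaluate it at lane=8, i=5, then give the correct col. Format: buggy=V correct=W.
`(lane % 4)*2 + (i % 2)`[8,5]→1
8: G=2,T=0
[5] (2+0,0*2+1+8) = (2,9)
col: 1 vs 9

buggy=1 correct=9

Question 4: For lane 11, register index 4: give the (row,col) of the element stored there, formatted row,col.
lane 11: grp=2 (11/4), tig=3 (11%4)
i=4: r=2+0=2, c=3*2+0+8=14

2,14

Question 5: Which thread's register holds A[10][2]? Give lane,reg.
9,2

r=10⇒gr=2,Rb=1  c=2⇒Cb=0,th=1,odd=0
L=2*4+1=9  i=0*4+1*2+0=2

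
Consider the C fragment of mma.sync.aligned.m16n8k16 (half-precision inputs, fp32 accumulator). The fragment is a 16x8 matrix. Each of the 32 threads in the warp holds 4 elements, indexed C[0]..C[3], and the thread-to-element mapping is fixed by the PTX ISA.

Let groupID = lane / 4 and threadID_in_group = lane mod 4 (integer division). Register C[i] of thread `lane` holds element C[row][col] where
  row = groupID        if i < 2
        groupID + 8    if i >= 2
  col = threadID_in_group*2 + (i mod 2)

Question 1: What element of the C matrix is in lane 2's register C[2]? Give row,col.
8,4

2: grp=0,tig=2
[2] (0+8,2*2+0) = (8,4)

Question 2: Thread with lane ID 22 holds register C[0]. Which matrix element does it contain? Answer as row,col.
5,4

lane 22: G=5 (22/4), T=2 (22%4)
i=0: r=5+0=5, c=2*2+0=4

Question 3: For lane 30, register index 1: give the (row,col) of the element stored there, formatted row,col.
7,5

30: gr=7,th=2
[1] (7+0,2*2+1) = (7,5)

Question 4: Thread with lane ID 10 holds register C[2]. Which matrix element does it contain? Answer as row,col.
10,4

lane 10=>10/4=2, 10 mod 4=2
i=2  r:2+8=>10  c:2·2+0=>4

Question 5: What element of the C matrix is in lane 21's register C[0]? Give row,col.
5,2

L=21→G=21>>2=5, T=21&3=1
[0]→row 5+0=5  col 1·2+0=2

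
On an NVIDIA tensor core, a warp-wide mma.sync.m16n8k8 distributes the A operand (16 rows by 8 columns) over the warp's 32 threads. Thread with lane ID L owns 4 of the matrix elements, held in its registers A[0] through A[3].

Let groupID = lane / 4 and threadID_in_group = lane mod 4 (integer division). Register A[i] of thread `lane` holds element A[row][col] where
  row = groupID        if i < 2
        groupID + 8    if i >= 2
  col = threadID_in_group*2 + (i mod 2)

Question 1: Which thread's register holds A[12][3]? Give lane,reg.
17,3

r=12->g=4,rb=1  c=3->t=1,b0=1
L=4*4+1=17  i=1*2+1=3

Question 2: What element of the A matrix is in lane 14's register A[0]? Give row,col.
lane 14→14/4=3, 14 mod 4=2
i=0  r:3+0→3  c:2·2+0→4

3,4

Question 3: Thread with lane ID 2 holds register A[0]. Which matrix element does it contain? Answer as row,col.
0,4

lane 2: G=0 (2/4), T=2 (2%4)
i=0: r=0+0=0, c=2*2+0=4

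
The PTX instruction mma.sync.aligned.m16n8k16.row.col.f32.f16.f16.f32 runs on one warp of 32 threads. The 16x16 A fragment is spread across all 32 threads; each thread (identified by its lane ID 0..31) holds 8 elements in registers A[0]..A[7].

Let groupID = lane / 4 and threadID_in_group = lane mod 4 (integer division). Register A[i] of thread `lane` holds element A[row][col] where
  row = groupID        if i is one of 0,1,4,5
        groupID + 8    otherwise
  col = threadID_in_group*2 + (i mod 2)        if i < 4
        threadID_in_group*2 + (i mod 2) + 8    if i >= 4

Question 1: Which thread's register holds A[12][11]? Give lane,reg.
r=12⇒gr=4,Rb=1  c=11⇒Cb=1,th=1,odd=1
L=4*4+1=17  i=1*4+1*2+1=7

17,7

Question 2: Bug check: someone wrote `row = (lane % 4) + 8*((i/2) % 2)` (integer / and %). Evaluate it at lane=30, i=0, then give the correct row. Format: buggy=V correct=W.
buggy=2 correct=7

`(lane % 4) + 8*((i/2) % 2)`[30,0]⇒2
lane 30: gr=7 (30/4), th=2 (30%4)
i=0: r=7+0=7, c=2*2+0+0=4
row: 2 vs 7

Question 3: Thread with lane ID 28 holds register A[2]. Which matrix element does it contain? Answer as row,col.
28: G=7,T=0
[2] (7+8,0*2+0+0) = (15,0)

15,0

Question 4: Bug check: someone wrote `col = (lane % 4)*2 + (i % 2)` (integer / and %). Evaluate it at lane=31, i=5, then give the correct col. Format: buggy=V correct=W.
buggy=7 correct=15

`(lane % 4)*2 + (i % 2)`[31,5]=>7
L=31=>grp=31>>2=7, tig=31&3=3
[5]=>row 7+0=7  col 3·2+1+8=15
col: 7 vs 15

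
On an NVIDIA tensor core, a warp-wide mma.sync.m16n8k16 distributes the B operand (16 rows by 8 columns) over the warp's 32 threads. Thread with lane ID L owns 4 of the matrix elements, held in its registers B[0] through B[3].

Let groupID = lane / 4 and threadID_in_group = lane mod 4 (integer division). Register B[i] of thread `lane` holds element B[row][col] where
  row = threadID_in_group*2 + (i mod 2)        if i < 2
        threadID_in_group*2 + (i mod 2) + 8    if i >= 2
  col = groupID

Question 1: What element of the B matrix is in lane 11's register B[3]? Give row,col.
lane 11: grp=2 (11/4), tig=3 (11%4)
i=3: r=3*2+1+8=15, c=grp=2

15,2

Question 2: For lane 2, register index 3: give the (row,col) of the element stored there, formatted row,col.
13,0

2: gr=0,th=2
[3] (2*2+1+8,0) = (13,0)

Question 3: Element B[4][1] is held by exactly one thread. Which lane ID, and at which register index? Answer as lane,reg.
c=1⇒gr=1  r=4⇒Rb=0,th=2,odd=0
L=1*4+2=6  i=0*2+0=0

6,0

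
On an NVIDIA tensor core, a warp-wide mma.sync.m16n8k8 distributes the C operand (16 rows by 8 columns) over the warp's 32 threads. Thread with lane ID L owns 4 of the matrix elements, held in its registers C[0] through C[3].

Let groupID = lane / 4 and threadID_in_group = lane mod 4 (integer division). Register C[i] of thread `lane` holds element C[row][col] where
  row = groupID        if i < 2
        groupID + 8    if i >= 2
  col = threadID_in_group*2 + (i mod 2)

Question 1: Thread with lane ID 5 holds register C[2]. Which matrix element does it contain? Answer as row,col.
lane 5: gr=1 (5/4), th=1 (5%4)
i=2: r=1+8=9, c=1*2+0=2

9,2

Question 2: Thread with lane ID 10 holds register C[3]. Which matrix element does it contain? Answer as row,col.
10: G=2,T=2
[3] (2+8,2*2+1) = (10,5)

10,5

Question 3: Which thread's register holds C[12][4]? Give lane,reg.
18,2

r=12->g=4,rb=1  c=4->t=2,b0=0
L=4*4+2=18  i=1*2+0=2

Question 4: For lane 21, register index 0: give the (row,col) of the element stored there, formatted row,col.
5,2

lane 21->21/4=5, 21 mod 4=1
i=0  r:5+0->5  c:2·1+0->2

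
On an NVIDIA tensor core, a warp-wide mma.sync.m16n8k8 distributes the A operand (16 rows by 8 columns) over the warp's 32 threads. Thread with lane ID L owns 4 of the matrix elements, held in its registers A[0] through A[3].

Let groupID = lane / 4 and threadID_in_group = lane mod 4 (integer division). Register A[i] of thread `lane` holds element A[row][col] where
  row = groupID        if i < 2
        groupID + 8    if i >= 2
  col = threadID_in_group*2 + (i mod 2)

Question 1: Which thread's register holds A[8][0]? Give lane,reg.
0,2

r:8=>grp=0,rB=1  c:0=>tig=0,lo=0
L=0*4+0=0  i=1*2+0=2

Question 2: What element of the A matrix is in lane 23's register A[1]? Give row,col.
lane 23: G=5 (23/4), T=3 (23%4)
i=1: r=5+0=5, c=3*2+1=7

5,7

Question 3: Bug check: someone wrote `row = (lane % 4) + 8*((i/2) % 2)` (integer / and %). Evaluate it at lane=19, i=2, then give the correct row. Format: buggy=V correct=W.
buggy=11 correct=12

`(lane % 4) + 8*((i/2) % 2)`[19,2]->11
L=19->g=19>>2=4, t=19&3=3
[2]->row 4+8=12  col 3·2+0=6
row: 11 vs 12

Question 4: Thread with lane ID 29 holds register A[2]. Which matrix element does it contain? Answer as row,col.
15,2

29: G=7,T=1
[2] (7+8,1*2+0) = (15,2)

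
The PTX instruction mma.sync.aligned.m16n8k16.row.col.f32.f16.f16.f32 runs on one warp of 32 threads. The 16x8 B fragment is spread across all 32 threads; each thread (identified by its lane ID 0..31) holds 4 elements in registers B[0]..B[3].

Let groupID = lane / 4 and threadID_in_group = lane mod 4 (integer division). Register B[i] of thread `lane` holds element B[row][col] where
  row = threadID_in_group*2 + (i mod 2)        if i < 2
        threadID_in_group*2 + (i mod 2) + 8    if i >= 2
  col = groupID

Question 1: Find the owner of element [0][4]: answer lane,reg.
16,0

c: 4->gid=4  r: 0->r8=0,tid=0,i&1=0
L=4*4+0=16  i=0*2+0=0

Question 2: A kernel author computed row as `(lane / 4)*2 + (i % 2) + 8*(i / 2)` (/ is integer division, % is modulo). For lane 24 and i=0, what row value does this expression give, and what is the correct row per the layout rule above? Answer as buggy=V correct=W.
buggy=12 correct=0

`(lane / 4)*2 + (i % 2) + 8*(i / 2)`[24,0]⇒12
L=24⇒gr=24>>2=6, th=24&3=0
[0]⇒row 0·2+0+0=0  col gr=6
row: 12 vs 0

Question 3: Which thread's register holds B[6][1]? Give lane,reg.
c: 1->gid=1  r: 6->r8=0,tid=3,i&1=0
L=1*4+3=7  i=0*2+0=0

7,0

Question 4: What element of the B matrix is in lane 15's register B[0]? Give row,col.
6,3

15: gr=3,th=3
[0] (3*2+0+0,3) = (6,3)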